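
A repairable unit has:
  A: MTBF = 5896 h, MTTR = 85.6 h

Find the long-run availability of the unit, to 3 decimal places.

0.986

A(A) = MTBF/(MTBF+MTTR) = 5896/(5896+85.6) = 0.986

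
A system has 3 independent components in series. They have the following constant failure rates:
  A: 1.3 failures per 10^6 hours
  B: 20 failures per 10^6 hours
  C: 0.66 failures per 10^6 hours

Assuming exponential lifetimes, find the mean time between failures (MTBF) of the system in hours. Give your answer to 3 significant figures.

Series of exponential components: λ_sys = Σ λ_i
λ_sys = 0.0000013 + 0.000020 + 0.00000066 = 2.1960e-05 /h
MTBF = 1 / λ_sys = 45500 h

45500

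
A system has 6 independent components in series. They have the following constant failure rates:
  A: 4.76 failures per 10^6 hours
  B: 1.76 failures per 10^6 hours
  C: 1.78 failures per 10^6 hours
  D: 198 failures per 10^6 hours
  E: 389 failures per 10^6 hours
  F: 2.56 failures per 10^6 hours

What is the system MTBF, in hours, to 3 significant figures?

Series of exponential components: λ_sys = Σ λ_i
λ_sys = 0.00000476 + 0.00000176 + 0.00000178 + 0.000198 + 0.000389 + 0.00000256 = 5.9786e-04 /h
MTBF = 1 / λ_sys = 1670 h

1670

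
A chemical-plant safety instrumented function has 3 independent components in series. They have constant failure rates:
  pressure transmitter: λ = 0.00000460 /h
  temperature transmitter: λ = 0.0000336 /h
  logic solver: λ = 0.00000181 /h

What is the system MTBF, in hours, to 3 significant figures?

25000

Series of exponential components: λ_sys = Σ λ_i
λ_sys = 0.00000460 + 0.0000336 + 0.00000181 = 4.0010e-05 /h
MTBF = 1 / λ_sys = 25000 h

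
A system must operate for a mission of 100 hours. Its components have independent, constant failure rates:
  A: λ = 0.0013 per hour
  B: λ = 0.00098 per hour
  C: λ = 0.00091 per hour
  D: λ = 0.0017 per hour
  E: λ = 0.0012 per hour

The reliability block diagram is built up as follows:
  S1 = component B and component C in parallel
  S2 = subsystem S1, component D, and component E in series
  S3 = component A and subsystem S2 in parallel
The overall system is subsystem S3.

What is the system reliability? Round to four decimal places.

0.9686

R(A) = exp(−0.0013 × 100) = 0.878095
R(B) = exp(−0.00098 × 100) = 0.906649
R(C) = exp(−0.00091 × 100) = 0.913018
R(D) = exp(−0.0017 × 100) = 0.843665
R(E) = exp(−0.0012 × 100) = 0.886920
Parallel (B and C): 1 − (1 − 0.906649)(1 − 0.913018) = 0.991880
Series ([0.991880], D, and E): 0.991880 × 0.843665 × 0.886920 = 0.742187
Parallel (A and [0.742187]): 1 − (1 − 0.878095)(1 − 0.742187) = 0.9686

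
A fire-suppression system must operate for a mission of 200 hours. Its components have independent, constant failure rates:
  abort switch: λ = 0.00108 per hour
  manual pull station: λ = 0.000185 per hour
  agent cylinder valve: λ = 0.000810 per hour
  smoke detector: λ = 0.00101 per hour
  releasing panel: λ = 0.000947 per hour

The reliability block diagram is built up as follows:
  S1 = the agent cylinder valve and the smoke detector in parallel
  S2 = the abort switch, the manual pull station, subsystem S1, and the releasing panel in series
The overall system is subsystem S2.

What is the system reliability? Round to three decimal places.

R(abort switch) = exp(−0.00108 × 200) = 0.80574
R(manual pull station) = exp(−0.000185 × 200) = 0.96368
R(agent cylinder valve) = exp(−0.000810 × 200) = 0.85044
R(smoke detector) = exp(−0.00101 × 200) = 0.81709
R(releasing panel) = exp(−0.000947 × 200) = 0.82746
Parallel (agent cylinder valve and smoke detector): 1 − (1 − 0.85044)(1 − 0.81709) = 0.97264
Series (abort switch, manual pull station, [0.97264], and releasing panel): 0.80574 × 0.96368 × 0.97264 × 0.82746 = 0.625

0.625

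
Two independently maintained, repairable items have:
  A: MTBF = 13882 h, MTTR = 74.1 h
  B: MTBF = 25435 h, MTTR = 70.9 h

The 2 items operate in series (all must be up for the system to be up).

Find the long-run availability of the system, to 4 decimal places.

A(A) = MTBF/(MTBF+MTTR) = 13882/(13882+74.1) = 0.994690
A(B) = MTBF/(MTBF+MTTR) = 25435/(25435+70.9) = 0.997220
Series availability: 0.994690 × 0.997220 = 0.9919

0.9919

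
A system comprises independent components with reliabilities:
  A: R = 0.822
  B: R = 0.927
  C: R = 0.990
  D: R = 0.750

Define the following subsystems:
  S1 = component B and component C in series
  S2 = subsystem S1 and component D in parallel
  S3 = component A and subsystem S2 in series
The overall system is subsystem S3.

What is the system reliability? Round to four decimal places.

Series (B and C): 0.927000 × 0.990000 = 0.917730
Parallel ([0.917730] and D): 1 − (1 − 0.917730)(1 − 0.750000) = 0.979433
Series (A and [0.979433]): 0.822000 × 0.979433 = 0.8051

0.8051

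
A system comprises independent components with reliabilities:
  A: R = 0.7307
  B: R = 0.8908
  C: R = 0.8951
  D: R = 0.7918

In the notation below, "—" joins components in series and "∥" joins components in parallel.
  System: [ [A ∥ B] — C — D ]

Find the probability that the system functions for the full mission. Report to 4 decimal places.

0.6879

Parallel (A and B): 1 − (1 − 0.730700)(1 − 0.890800) = 0.970592
Series ([0.970592], C, and D): 0.970592 × 0.895100 × 0.791800 = 0.6879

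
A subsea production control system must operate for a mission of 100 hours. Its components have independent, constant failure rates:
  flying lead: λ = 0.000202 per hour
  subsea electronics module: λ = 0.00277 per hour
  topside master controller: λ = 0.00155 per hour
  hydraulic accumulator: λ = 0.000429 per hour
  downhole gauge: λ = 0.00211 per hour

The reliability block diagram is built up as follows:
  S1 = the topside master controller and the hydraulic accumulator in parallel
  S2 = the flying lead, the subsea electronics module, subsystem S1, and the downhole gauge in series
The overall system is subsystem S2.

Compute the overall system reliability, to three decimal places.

R(flying lead) = exp(−0.000202 × 100) = 0.98000
R(subsea electronics module) = exp(−0.00277 × 100) = 0.75805
R(topside master controller) = exp(−0.00155 × 100) = 0.85642
R(hydraulic accumulator) = exp(−0.000429 × 100) = 0.95801
R(downhole gauge) = exp(−0.00211 × 100) = 0.80977
Parallel (topside master controller and hydraulic accumulator): 1 − (1 − 0.85642)(1 − 0.95801) = 0.99397
Series (flying lead, subsea electronics module, [0.99397], and downhole gauge): 0.98000 × 0.75805 × 0.99397 × 0.80977 = 0.598

0.598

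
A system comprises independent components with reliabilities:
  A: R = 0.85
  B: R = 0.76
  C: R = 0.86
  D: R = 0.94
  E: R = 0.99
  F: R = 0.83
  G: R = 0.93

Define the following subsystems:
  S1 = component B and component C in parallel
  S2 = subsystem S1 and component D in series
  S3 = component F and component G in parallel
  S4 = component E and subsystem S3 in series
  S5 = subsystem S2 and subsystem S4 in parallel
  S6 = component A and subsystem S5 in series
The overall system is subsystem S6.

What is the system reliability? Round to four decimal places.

0.8483

Parallel (B and C): 1 − (1 − 0.760000)(1 − 0.860000) = 0.966400
Series ([0.966400] and D): 0.966400 × 0.940000 = 0.908416
Parallel (F and G): 1 − (1 − 0.830000)(1 − 0.930000) = 0.988100
Series (E and [0.988100]): 0.990000 × 0.988100 = 0.978219
Parallel ([0.908416] and [0.978219]): 1 − (1 − 0.908416)(1 − 0.978219) = 0.998005
Series (A and [0.998005]): 0.850000 × 0.998005 = 0.8483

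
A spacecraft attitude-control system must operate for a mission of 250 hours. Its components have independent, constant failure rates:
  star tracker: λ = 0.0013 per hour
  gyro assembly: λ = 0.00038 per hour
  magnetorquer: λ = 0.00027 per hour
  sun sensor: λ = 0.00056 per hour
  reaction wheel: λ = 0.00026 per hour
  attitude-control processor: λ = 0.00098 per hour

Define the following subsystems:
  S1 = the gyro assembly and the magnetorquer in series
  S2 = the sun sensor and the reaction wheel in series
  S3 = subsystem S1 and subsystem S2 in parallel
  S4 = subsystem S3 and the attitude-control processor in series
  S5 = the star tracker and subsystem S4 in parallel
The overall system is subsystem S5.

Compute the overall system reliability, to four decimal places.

0.9337

R(star tracker) = exp(−0.0013 × 250) = 0.722527
R(gyro assembly) = exp(−0.00038 × 250) = 0.909373
R(magnetorquer) = exp(−0.00027 × 250) = 0.934728
R(sun sensor) = exp(−0.00056 × 250) = 0.869358
R(reaction wheel) = exp(−0.00026 × 250) = 0.937067
R(attitude-control processor) = exp(−0.00098 × 250) = 0.782705
Series (gyro assembly and magnetorquer): 0.909373 × 0.934728 = 0.850016
Series (sun sensor and reaction wheel): 0.869358 × 0.937067 = 0.814647
Parallel ([0.850016] and [0.814647]): 1 − (1 − 0.850016)(1 − 0.814647) = 0.972200
Series ([0.972200] and attitude-control processor): 0.972200 × 0.782705 = 0.760946
Parallel (star tracker and [0.760946]): 1 − (1 − 0.722527)(1 − 0.760946) = 0.9337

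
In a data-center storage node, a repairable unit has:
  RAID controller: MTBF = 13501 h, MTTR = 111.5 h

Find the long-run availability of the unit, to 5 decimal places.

A(RAID controller) = MTBF/(MTBF+MTTR) = 13501/(13501+111.5) = 0.99181

0.99181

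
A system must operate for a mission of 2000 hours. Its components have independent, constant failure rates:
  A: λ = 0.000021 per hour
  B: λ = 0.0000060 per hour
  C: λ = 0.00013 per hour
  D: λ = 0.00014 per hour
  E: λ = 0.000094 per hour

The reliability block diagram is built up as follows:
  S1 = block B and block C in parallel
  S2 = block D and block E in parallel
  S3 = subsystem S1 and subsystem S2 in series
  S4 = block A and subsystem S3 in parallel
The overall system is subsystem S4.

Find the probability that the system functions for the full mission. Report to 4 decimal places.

R(A) = exp(−0.000021 × 2000) = 0.958870
R(B) = exp(−0.0000060 × 2000) = 0.988072
R(C) = exp(−0.00013 × 2000) = 0.771052
R(D) = exp(−0.00014 × 2000) = 0.755784
R(E) = exp(−0.000094 × 2000) = 0.828615
Parallel (B and C): 1 − (1 − 0.988072)(1 − 0.771052) = 0.997269
Parallel (D and E): 1 − (1 − 0.755784)(1 − 0.828615) = 0.958145
Series ([0.997269] and [0.958145]): 0.997269 × 0.958145 = 0.955528
Parallel (A and [0.955528]): 1 − (1 − 0.958870)(1 − 0.955528) = 0.9982

0.9982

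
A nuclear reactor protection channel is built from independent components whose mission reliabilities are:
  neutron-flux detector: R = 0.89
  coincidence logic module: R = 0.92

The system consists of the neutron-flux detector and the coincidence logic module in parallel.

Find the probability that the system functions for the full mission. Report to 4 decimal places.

Parallel (neutron-flux detector and coincidence logic module): 1 − (1 − 0.890000)(1 − 0.920000) = 0.9912

0.9912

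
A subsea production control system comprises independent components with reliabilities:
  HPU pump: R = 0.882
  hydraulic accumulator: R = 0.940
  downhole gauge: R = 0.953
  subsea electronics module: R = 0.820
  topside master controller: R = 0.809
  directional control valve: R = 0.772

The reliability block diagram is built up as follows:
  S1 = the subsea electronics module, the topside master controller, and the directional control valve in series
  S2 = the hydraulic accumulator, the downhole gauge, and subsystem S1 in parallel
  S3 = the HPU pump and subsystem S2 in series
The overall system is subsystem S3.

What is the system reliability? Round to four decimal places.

Series (subsea electronics module, topside master controller, and directional control valve): 0.820000 × 0.809000 × 0.772000 = 0.512129
Parallel (hydraulic accumulator, downhole gauge, and [0.512129]): 1 − (1 − 0.940000)(1 − 0.953000)(1 − 0.512129) = 0.998624
Series (HPU pump and [0.998624]): 0.882000 × 0.998624 = 0.8808

0.8808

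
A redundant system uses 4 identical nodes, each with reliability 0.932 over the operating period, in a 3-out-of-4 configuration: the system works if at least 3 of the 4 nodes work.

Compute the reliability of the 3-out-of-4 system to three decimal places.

R = Σ_{i=3}^{4} C(4,i) p^i (1−p)^{4−i} with p = 0.932
C(4,3)·0.932^3·0.068^1 = 0.22020
C(4,4)·0.932^4·0.068^0 = 0.75451
Sum = 0.975

0.975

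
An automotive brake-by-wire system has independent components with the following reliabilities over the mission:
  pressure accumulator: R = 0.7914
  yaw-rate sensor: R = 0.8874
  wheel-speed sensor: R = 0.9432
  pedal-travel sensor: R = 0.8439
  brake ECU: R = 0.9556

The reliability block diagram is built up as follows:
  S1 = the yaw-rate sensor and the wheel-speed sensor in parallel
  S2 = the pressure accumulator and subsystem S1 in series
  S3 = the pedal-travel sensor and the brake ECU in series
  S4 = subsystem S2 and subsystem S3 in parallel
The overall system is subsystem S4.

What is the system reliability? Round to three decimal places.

Parallel (yaw-rate sensor and wheel-speed sensor): 1 − (1 − 0.88740)(1 − 0.94320) = 0.99360
Series (pressure accumulator and [0.99360]): 0.79140 × 0.99360 = 0.78634
Series (pedal-travel sensor and brake ECU): 0.84390 × 0.95560 = 0.80643
Parallel ([0.78634] and [0.80643]): 1 − (1 − 0.78634)(1 − 0.80643) = 0.959

0.959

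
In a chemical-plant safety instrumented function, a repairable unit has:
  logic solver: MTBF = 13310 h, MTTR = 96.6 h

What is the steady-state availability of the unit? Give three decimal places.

0.993

A(logic solver) = MTBF/(MTBF+MTTR) = 13310/(13310+96.6) = 0.993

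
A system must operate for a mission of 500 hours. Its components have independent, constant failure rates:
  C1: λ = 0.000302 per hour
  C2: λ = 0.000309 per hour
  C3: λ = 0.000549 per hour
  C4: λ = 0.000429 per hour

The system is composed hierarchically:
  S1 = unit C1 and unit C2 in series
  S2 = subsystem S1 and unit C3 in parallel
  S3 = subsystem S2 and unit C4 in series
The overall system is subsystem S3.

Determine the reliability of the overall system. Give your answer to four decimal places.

R(C1) = exp(−0.000302 × 500) = 0.859848
R(C2) = exp(−0.000309 × 500) = 0.856843
R(C3) = exp(−0.000549 × 500) = 0.759952
R(C4) = exp(−0.000429 × 500) = 0.806945
Series (C1 and C2): 0.859848 × 0.856843 = 0.736755
Parallel ([0.736755] and C3): 1 − (1 − 0.736755)(1 − 0.759952) = 0.936809
Series ([0.936809] and C4): 0.936809 × 0.806945 = 0.7560

0.7560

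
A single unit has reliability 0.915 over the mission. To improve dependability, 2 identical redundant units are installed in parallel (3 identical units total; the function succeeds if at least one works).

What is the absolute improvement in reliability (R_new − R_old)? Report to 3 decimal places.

R_before = 0.915
R_after = 1 − (1 − 0.915)^3 = 0.999
ΔR = 0.999 − 0.915 = 0.084

0.084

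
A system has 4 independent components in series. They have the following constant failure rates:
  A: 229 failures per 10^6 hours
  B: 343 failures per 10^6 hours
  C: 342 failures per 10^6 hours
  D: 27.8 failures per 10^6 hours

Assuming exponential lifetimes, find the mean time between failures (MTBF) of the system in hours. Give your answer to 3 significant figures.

Series of exponential components: λ_sys = Σ λ_i
λ_sys = 0.000229 + 0.000343 + 0.000342 + 0.0000278 = 9.4180e-04 /h
MTBF = 1 / λ_sys = 1060 h

1060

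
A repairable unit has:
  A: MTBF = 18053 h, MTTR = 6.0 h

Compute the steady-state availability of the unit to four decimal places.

0.9997

A(A) = MTBF/(MTBF+MTTR) = 18053/(18053+6.0) = 0.9997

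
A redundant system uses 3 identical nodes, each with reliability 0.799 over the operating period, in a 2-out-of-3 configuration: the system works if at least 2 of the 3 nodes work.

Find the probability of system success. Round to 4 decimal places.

R = Σ_{i=2}^{3} C(3,i) p^i (1−p)^{3−i} with p = 0.799
C(3,2)·0.799^2·0.201^1 = 0.384956
C(3,3)·0.799^3·0.201^0 = 0.510082
Sum = 0.8950

0.8950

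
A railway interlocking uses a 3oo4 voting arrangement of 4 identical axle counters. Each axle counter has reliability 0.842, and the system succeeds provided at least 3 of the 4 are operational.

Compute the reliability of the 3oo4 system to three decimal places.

0.880

R = Σ_{i=3}^{4} C(4,i) p^i (1−p)^{4−i} with p = 0.842
C(4,3)·0.842^3·0.158^1 = 0.37727
C(4,4)·0.842^4·0.158^0 = 0.50263
Sum = 0.880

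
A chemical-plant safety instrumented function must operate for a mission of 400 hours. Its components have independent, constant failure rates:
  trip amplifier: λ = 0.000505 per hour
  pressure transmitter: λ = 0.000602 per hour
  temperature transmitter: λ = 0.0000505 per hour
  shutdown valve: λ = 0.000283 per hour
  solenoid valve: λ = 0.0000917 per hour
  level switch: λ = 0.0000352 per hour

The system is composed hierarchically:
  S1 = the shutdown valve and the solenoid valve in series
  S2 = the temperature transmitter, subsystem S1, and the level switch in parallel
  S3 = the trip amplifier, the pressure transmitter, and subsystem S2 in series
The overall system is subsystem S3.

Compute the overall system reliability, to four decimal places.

R(trip amplifier) = exp(−0.000505 × 400) = 0.817095
R(pressure transmitter) = exp(−0.000602 × 400) = 0.785999
R(temperature transmitter) = exp(−0.0000505 × 400) = 0.980003
R(shutdown valve) = exp(−0.000283 × 400) = 0.892972
R(solenoid valve) = exp(−0.0000917 × 400) = 0.963985
R(level switch) = exp(−0.0000352 × 400) = 0.986019
Series (shutdown valve and solenoid valve): 0.892972 × 0.963985 = 0.860812
Parallel (temperature transmitter, [0.860812], and level switch): 1 − (1 − 0.980003)(1 − 0.860812)(1 − 0.986019) = 0.999961
Series (trip amplifier, pressure transmitter, and [0.999961]): 0.817095 × 0.785999 × 0.999961 = 0.6422

0.6422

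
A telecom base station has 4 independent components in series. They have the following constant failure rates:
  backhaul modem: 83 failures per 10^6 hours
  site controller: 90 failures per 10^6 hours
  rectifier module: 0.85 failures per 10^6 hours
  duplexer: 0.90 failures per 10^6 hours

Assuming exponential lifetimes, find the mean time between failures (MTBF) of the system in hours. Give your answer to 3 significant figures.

Series of exponential components: λ_sys = Σ λ_i
λ_sys = 0.000083 + 0.000090 + 0.00000085 + 0.00000090 = 1.7475e-04 /h
MTBF = 1 / λ_sys = 5720 h

5720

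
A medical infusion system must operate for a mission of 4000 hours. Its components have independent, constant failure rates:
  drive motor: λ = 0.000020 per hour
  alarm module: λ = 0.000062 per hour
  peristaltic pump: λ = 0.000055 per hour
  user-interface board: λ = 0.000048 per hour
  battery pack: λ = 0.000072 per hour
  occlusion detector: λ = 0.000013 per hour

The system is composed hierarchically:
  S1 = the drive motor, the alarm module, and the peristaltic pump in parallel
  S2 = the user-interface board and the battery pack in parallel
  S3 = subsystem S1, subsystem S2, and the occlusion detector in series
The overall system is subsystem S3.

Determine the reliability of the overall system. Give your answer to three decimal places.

R(drive motor) = exp(−0.000020 × 4000) = 0.92312
R(alarm module) = exp(−0.000062 × 4000) = 0.78036
R(peristaltic pump) = exp(−0.000055 × 4000) = 0.80252
R(user-interface board) = exp(−0.000048 × 4000) = 0.82531
R(battery pack) = exp(−0.000072 × 4000) = 0.74976
R(occlusion detector) = exp(−0.000013 × 4000) = 0.94933
Parallel (drive motor, alarm module, and peristaltic pump): 1 − (1 − 0.92312)(1 − 0.78036)(1 − 0.80252) = 0.99667
Parallel (user-interface board and battery pack): 1 − (1 − 0.82531)(1 − 0.74976) = 0.95629
Series ([0.99667], [0.95629], and occlusion detector): 0.99667 × 0.95629 × 0.94933 = 0.905

0.905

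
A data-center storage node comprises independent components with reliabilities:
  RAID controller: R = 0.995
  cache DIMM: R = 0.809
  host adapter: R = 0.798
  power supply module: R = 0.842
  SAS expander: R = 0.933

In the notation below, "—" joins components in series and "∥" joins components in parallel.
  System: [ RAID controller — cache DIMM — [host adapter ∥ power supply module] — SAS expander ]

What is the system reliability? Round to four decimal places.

Parallel (host adapter and power supply module): 1 − (1 − 0.798000)(1 − 0.842000) = 0.968084
Series (RAID controller, cache DIMM, [0.968084], and SAS expander): 0.995000 × 0.809000 × 0.968084 × 0.933000 = 0.7271

0.7271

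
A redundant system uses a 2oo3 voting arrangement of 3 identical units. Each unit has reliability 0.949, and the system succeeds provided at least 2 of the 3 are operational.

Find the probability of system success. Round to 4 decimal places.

R = Σ_{i=2}^{3} C(3,i) p^i (1−p)^{3−i} with p = 0.949
C(3,2)·0.949^2·0.051^1 = 0.137792
C(3,3)·0.949^3·0.051^0 = 0.854670
Sum = 0.9925

0.9925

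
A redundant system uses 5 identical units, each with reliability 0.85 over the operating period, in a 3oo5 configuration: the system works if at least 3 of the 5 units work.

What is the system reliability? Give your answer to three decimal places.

0.973

R = Σ_{i=3}^{5} C(5,i) p^i (1−p)^{5−i} with p = 0.85
C(5,3)·0.85^3·0.15^2 = 0.13818
C(5,4)·0.85^4·0.15^1 = 0.39150
C(5,5)·0.85^5·0.15^0 = 0.44371
Sum = 0.973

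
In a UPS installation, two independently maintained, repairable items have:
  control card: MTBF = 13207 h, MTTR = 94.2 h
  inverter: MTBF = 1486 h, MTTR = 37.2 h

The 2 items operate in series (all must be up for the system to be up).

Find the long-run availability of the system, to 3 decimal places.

A(control card) = MTBF/(MTBF+MTTR) = 13207/(13207+94.2) = 0.992918
A(inverter) = MTBF/(MTBF+MTTR) = 1486/(1486+37.2) = 0.975578
Series availability: 0.992918 × 0.975578 = 0.969

0.969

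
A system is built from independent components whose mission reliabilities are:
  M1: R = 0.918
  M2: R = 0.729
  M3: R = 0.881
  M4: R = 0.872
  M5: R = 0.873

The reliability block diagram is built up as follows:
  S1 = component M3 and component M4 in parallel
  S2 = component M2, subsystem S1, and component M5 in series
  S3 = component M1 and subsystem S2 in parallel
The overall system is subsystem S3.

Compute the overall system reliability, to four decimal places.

Parallel (M3 and M4): 1 − (1 − 0.881000)(1 − 0.872000) = 0.984768
Series (M2, [0.984768], and M5): 0.729000 × 0.984768 × 0.873000 = 0.626723
Parallel (M1 and [0.626723]): 1 − (1 − 0.918000)(1 − 0.626723) = 0.9694

0.9694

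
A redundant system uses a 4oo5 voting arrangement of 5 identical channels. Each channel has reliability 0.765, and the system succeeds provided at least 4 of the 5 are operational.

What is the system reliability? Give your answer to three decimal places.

R = Σ_{i=4}^{5} C(5,i) p^i (1−p)^{5−i} with p = 0.765
C(5,4)·0.765^4·0.235^1 = 0.40242
C(5,5)·0.765^5·0.235^0 = 0.26200
Sum = 0.664

0.664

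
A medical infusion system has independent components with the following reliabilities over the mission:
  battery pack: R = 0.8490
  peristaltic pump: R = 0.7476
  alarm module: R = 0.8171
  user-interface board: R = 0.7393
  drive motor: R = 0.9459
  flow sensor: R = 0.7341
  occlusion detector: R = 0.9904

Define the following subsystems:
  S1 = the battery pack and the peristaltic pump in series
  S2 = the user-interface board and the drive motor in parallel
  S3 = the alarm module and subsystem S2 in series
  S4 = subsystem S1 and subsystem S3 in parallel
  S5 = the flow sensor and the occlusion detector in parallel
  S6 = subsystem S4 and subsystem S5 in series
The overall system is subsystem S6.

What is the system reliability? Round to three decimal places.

0.927

Series (battery pack and peristaltic pump): 0.84900 × 0.74760 = 0.63471
Parallel (user-interface board and drive motor): 1 − (1 − 0.73930)(1 − 0.94590) = 0.98590
Series (alarm module and [0.98590]): 0.81710 × 0.98590 = 0.80558
Parallel ([0.63471] and [0.80558]): 1 − (1 − 0.63471)(1 − 0.80558) = 0.92898
Parallel (flow sensor and occlusion detector): 1 − (1 − 0.73410)(1 − 0.99040) = 0.99745
Series ([0.92898] and [0.99745]): 0.92898 × 0.99745 = 0.927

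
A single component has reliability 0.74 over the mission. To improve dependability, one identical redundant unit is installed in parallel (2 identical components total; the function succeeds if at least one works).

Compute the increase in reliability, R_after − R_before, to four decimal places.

0.1924

R_before = 0.74
R_after = 1 − (1 − 0.74)^2 = 0.9324
ΔR = 0.9324 − 0.74 = 0.1924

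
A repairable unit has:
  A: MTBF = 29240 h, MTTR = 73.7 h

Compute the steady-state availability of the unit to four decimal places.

0.9975

A(A) = MTBF/(MTBF+MTTR) = 29240/(29240+73.7) = 0.9975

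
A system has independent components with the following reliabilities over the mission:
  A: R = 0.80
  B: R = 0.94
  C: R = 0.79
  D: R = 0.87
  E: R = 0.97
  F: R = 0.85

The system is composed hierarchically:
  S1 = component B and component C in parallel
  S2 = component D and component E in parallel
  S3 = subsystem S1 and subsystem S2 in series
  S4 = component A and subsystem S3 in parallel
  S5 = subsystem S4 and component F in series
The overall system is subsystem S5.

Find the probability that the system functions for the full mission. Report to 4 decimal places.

Parallel (B and C): 1 − (1 − 0.940000)(1 − 0.790000) = 0.987400
Parallel (D and E): 1 − (1 − 0.870000)(1 − 0.970000) = 0.996100
Series ([0.987400] and [0.996100]): 0.987400 × 0.996100 = 0.983549
Parallel (A and [0.983549]): 1 − (1 − 0.800000)(1 − 0.983549) = 0.996710
Series ([0.996710] and F): 0.996710 × 0.850000 = 0.8472

0.8472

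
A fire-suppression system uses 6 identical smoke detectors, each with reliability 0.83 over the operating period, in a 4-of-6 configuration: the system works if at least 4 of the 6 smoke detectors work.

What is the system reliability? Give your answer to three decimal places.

0.934

R = Σ_{i=4}^{6} C(6,i) p^i (1−p)^{6−i} with p = 0.83
C(6,4)·0.83^4·0.17^2 = 0.20573
C(6,5)·0.83^5·0.17^1 = 0.40178
C(6,6)·0.83^6·0.17^0 = 0.32694
Sum = 0.934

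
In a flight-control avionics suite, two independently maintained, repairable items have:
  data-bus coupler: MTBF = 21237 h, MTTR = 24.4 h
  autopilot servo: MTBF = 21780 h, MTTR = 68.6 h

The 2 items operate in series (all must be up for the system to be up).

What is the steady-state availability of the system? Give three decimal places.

0.996

A(data-bus coupler) = MTBF/(MTBF+MTTR) = 21237/(21237+24.4) = 0.998852
A(autopilot servo) = MTBF/(MTBF+MTTR) = 21780/(21780+68.6) = 0.996860
Series availability: 0.998852 × 0.996860 = 0.996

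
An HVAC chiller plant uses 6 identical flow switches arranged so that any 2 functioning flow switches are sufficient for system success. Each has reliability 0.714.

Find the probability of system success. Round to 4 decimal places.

R = Σ_{i=2}^{6} C(6,i) p^i (1−p)^{6−i} with p = 0.714
C(6,2)·0.714^2·0.286^4 = 0.051163
C(6,3)·0.714^3·0.286^3 = 0.170303
C(6,4)·0.714^4·0.286^2 = 0.318872
C(6,5)·0.714^5·0.286^1 = 0.318426
C(6,6)·0.714^6·0.286^0 = 0.132492
Sum = 0.9913

0.9913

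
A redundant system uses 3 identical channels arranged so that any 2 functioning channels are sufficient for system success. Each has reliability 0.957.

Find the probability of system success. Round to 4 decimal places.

R = Σ_{i=2}^{3} C(3,i) p^i (1−p)^{3−i} with p = 0.957
C(3,2)·0.957^2·0.043^1 = 0.118145
C(3,3)·0.957^3·0.043^0 = 0.876467
Sum = 0.9946

0.9946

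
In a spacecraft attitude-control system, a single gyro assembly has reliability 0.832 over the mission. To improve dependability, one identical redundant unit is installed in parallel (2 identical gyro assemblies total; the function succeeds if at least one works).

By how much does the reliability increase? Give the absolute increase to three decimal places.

R_before = 0.832
R_after = 1 − (1 − 0.832)^2 = 0.972
ΔR = 0.972 − 0.832 = 0.140

0.140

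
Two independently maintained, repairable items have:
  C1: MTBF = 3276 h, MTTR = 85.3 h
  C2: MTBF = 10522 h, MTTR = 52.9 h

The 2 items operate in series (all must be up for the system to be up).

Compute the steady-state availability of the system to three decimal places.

A(C1) = MTBF/(MTBF+MTTR) = 3276/(3276+85.3) = 0.974623
A(C2) = MTBF/(MTBF+MTTR) = 10522/(10522+52.9) = 0.994998
Series availability: 0.974623 × 0.994998 = 0.970

0.970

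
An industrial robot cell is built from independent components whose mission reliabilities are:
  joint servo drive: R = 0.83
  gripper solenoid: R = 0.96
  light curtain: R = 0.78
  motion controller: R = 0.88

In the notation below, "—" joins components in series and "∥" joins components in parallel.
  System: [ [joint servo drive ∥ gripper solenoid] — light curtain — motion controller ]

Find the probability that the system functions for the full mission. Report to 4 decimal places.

Parallel (joint servo drive and gripper solenoid): 1 − (1 − 0.830000)(1 − 0.960000) = 0.993200
Series ([0.993200], light curtain, and motion controller): 0.993200 × 0.780000 × 0.880000 = 0.6817

0.6817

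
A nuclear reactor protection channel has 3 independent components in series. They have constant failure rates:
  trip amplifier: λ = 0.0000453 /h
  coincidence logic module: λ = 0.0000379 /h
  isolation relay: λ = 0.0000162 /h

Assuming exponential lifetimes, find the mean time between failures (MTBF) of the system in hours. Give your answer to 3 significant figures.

Series of exponential components: λ_sys = Σ λ_i
λ_sys = 0.0000453 + 0.0000379 + 0.0000162 = 9.9400e-05 /h
MTBF = 1 / λ_sys = 10100 h

10100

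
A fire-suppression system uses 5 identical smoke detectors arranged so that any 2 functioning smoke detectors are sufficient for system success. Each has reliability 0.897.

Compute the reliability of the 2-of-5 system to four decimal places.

0.9995

R = Σ_{i=2}^{5} C(5,i) p^i (1−p)^{5−i} with p = 0.897
C(5,2)·0.897^2·0.103^3 = 0.008792
C(5,3)·0.897^3·0.103^2 = 0.076569
C(5,4)·0.897^4·0.103^1 = 0.333409
C(5,5)·0.897^5·0.103^0 = 0.580714
Sum = 0.9995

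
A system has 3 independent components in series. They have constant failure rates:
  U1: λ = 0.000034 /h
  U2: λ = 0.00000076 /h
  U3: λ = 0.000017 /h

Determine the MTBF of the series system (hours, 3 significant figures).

19300

Series of exponential components: λ_sys = Σ λ_i
λ_sys = 0.000034 + 0.00000076 + 0.000017 = 5.1760e-05 /h
MTBF = 1 / λ_sys = 19300 h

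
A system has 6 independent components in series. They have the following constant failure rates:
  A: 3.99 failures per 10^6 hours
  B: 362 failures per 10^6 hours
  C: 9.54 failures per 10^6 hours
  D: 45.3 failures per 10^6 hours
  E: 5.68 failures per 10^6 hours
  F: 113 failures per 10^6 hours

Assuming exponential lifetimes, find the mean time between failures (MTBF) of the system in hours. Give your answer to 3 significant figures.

Series of exponential components: λ_sys = Σ λ_i
λ_sys = 0.00000399 + 0.000362 + 0.00000954 + 0.0000453 + 0.00000568 + 0.000113 = 5.3951e-04 /h
MTBF = 1 / λ_sys = 1850 h

1850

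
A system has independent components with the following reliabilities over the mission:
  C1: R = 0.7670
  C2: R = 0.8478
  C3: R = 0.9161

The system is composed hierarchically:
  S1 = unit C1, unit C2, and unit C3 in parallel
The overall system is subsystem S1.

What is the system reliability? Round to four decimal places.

0.9970

Parallel (C1, C2, and C3): 1 − (1 − 0.767000)(1 − 0.847800)(1 − 0.916100) = 0.9970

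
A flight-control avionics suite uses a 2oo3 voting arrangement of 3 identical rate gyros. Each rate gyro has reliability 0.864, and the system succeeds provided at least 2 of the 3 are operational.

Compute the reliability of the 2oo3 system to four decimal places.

R = Σ_{i=2}^{3} C(3,i) p^i (1−p)^{3−i} with p = 0.864
C(3,2)·0.864^2·0.136^1 = 0.304570
C(3,3)·0.864^3·0.136^0 = 0.644973
Sum = 0.9495

0.9495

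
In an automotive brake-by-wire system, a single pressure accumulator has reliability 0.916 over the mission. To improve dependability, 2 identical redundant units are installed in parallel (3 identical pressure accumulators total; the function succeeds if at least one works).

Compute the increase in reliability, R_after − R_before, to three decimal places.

0.083

R_before = 0.916
R_after = 1 − (1 − 0.916)^3 = 0.999
ΔR = 0.999 − 0.916 = 0.083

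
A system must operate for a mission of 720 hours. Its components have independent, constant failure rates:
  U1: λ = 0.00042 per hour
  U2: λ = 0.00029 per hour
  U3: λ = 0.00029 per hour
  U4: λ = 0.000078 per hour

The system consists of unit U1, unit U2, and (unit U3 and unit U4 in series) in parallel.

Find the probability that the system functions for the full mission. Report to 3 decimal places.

0.989

R(U1) = exp(−0.00042 × 720) = 0.73904
R(U2) = exp(−0.00029 × 720) = 0.81156
R(U3) = exp(−0.00029 × 720) = 0.81156
R(U4) = exp(−0.000078 × 720) = 0.94539
Series (U3 and U4): 0.81156 × 0.94539 = 0.76724
Parallel (U1, U2, and [0.76724]): 1 − (1 − 0.73904)(1 − 0.81156)(1 − 0.76724) = 0.989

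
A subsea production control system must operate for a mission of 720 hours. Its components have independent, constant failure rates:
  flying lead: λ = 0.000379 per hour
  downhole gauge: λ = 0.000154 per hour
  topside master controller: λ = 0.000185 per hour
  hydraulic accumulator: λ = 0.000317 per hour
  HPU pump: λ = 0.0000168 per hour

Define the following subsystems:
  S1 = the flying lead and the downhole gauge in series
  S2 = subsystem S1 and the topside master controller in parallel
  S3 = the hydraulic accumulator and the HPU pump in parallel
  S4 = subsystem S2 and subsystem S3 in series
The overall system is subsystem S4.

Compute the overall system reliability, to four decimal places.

R(flying lead) = exp(−0.000379 × 720) = 0.761184
R(downhole gauge) = exp(−0.000154 × 720) = 0.895046
R(topside master controller) = exp(−0.000185 × 720) = 0.875290
R(hydraulic accumulator) = exp(−0.000317 × 720) = 0.795933
R(HPU pump) = exp(−0.0000168 × 720) = 0.987977
Series (flying lead and downhole gauge): 0.761184 × 0.895046 = 0.681295
Parallel ([0.681295] and topside master controller): 1 − (1 − 0.681295)(1 − 0.875290) = 0.960254
Parallel (hydraulic accumulator and HPU pump): 1 − (1 − 0.795933)(1 − 0.987977) = 0.997547
Series ([0.960254] and [0.997547]): 0.960254 × 0.997547 = 0.9579

0.9579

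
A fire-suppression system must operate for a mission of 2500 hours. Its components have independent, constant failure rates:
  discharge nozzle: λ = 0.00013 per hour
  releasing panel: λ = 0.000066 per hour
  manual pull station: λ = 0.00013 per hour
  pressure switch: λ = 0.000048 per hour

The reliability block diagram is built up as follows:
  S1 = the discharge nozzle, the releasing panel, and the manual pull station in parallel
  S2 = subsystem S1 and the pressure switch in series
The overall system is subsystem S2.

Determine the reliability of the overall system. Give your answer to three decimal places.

0.877

R(discharge nozzle) = exp(−0.00013 × 2500) = 0.72253
R(releasing panel) = exp(−0.000066 × 2500) = 0.84789
R(manual pull station) = exp(−0.00013 × 2500) = 0.72253
R(pressure switch) = exp(−0.000048 × 2500) = 0.88692
Parallel (discharge nozzle, releasing panel, and manual pull station): 1 − (1 − 0.72253)(1 − 0.84789)(1 − 0.72253) = 0.98829
Series ([0.98829] and pressure switch): 0.98829 × 0.88692 = 0.877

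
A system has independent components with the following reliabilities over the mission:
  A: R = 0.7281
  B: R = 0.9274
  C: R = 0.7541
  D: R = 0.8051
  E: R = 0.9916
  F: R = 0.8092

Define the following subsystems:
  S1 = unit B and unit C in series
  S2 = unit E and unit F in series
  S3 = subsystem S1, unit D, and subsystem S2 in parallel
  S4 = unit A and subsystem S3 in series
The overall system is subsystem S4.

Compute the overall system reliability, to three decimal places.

Series (B and C): 0.92740 × 0.75410 = 0.69935
Series (E and F): 0.99160 × 0.80920 = 0.80240
Parallel ([0.69935], D, and [0.80240]): 1 − (1 − 0.69935)(1 − 0.80510)(1 − 0.80240) = 0.98842
Series (A and [0.98842]): 0.72810 × 0.98842 = 0.720

0.720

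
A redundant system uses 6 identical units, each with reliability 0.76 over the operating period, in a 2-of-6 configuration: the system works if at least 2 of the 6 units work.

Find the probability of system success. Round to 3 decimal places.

R = Σ_{i=2}^{6} C(6,i) p^i (1−p)^{6−i} with p = 0.76
C(6,2)·0.76^2·0.24^4 = 0.02875
C(6,3)·0.76^3·0.24^3 = 0.12137
C(6,4)·0.76^4·0.24^2 = 0.28825
C(6,5)·0.76^5·0.24^1 = 0.36512
C(6,6)·0.76^6·0.24^0 = 0.19270
Sum = 0.996

0.996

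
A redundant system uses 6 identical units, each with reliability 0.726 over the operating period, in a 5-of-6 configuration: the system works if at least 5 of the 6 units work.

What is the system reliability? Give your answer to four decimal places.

R = Σ_{i=5}^{6} C(6,i) p^i (1−p)^{6−i} with p = 0.726
C(6,5)·0.726^5·0.274^1 = 0.331577
C(6,6)·0.726^6·0.274^0 = 0.146427
Sum = 0.4780

0.4780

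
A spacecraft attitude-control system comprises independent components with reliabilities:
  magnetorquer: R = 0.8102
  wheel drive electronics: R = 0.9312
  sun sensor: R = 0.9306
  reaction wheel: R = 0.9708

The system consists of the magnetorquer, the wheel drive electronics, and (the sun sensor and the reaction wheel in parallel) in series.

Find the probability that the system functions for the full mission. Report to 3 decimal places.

Parallel (sun sensor and reaction wheel): 1 − (1 − 0.93060)(1 − 0.97080) = 0.99797
Series (magnetorquer, wheel drive electronics, and [0.99797]): 0.81020 × 0.93120 × 0.99797 = 0.753

0.753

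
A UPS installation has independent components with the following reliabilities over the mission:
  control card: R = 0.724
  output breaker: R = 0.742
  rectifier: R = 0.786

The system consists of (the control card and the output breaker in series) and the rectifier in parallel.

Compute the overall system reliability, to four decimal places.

0.9010

Series (control card and output breaker): 0.724000 × 0.742000 = 0.537208
Parallel ([0.537208] and rectifier): 1 − (1 − 0.537208)(1 − 0.786000) = 0.9010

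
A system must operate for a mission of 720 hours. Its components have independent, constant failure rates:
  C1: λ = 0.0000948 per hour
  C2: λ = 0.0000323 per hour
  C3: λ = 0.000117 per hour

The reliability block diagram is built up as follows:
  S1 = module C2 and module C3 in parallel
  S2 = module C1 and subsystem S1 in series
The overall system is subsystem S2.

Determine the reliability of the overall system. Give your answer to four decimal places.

0.9323

R(C1) = exp(−0.0000948 × 720) = 0.934021
R(C2) = exp(−0.0000323 × 720) = 0.977012
R(C3) = exp(−0.000117 × 720) = 0.919211
Parallel (C2 and C3): 1 − (1 − 0.977012)(1 − 0.919211) = 0.998143
Series (C1 and [0.998143]): 0.934021 × 0.998143 = 0.9323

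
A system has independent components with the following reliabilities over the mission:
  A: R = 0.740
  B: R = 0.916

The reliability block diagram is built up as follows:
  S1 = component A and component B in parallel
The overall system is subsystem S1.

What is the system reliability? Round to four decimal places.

0.9782

Parallel (A and B): 1 − (1 − 0.740000)(1 − 0.916000) = 0.9782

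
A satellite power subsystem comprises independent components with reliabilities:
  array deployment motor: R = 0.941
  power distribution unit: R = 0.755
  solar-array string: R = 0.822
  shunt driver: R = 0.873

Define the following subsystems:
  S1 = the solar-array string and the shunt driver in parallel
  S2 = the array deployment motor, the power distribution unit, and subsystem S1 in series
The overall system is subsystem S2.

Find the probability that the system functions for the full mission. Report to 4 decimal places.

0.6944

Parallel (solar-array string and shunt driver): 1 − (1 − 0.822000)(1 − 0.873000) = 0.977394
Series (array deployment motor, power distribution unit, and [0.977394]): 0.941000 × 0.755000 × 0.977394 = 0.6944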